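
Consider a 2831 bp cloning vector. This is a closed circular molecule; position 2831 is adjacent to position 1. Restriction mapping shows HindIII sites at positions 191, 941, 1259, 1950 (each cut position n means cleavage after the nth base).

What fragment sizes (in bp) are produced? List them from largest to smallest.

1072, 750, 691, 318 bp

Circular molecule, 4 cuts → 4 fragments:
  941 − 191 = 750 bp
  1259 − 941 = 318 bp
  1950 − 1259 = 691 bp
  wrap: 2831 − 1950 + 191 = 1072 bp
Sorted largest to smallest: 1072, 750, 691, 318 bp.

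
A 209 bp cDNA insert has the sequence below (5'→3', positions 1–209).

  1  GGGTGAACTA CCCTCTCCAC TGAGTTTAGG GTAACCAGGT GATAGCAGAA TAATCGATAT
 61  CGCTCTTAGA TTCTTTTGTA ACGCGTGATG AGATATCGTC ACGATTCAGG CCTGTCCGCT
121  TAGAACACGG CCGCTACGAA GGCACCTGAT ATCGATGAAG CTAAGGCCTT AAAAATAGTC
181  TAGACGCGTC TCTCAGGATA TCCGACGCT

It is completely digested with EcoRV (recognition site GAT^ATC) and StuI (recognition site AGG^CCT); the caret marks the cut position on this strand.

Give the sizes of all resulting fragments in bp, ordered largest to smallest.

EcoRV sites (GATATC) start at positions 56, 92, 148, 197.
EcoRV cuts after base 3 of each site, so after positions 58, 94, 150, 199.
StuI sites (AGGCCT) start at positions 108, 164.
StuI cuts after base 3 of each site, so after positions 110, 166.
Combined cut positions: 58, 94, 110, 150, 166, 199.
Linear molecule, 6 cuts → 7 fragments:
  1–58 → 58 bp
  59–94 → 36 bp
  95–110 → 16 bp
  111–150 → 40 bp
  151–166 → 16 bp
  167–199 → 33 bp
  200–209 → 10 bp
Sorted largest to smallest: 58, 40, 36, 33, 16, 16, 10 bp.

58, 40, 36, 33, 16, 16, 10 bp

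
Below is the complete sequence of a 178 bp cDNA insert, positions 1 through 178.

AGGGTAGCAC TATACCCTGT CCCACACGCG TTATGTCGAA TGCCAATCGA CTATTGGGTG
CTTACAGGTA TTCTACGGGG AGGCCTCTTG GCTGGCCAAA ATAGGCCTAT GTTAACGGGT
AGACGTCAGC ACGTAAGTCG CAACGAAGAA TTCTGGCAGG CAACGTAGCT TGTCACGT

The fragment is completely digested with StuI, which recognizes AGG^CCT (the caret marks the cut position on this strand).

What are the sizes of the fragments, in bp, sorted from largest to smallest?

83, 73, 22 bp

StuI sites (AGGCCT) start at positions 81, 103.
StuI cuts after base 3 of each site, so after positions 83, 105.
Linear molecule, 2 cuts → 3 fragments:
  1–83 → 83 bp
  84–105 → 22 bp
  106–178 → 73 bp
Sorted largest to smallest: 83, 73, 22 bp.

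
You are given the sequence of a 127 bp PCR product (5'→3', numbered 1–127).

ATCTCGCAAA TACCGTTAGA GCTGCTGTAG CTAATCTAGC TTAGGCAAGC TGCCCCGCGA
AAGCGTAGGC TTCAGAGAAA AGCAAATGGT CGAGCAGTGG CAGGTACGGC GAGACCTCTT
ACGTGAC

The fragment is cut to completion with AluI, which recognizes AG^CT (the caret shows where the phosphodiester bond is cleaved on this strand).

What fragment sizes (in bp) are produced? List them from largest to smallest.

AluI sites (AGCT) start at positions 20, 29, 38, 48.
AluI cuts after base 2 of each site, so after positions 21, 30, 39, 49.
Linear molecule, 4 cuts → 5 fragments:
  1–21 → 21 bp
  22–30 → 9 bp
  31–39 → 9 bp
  40–49 → 10 bp
  50–127 → 78 bp
Sorted largest to smallest: 78, 21, 10, 9, 9 bp.

78, 21, 10, 9, 9 bp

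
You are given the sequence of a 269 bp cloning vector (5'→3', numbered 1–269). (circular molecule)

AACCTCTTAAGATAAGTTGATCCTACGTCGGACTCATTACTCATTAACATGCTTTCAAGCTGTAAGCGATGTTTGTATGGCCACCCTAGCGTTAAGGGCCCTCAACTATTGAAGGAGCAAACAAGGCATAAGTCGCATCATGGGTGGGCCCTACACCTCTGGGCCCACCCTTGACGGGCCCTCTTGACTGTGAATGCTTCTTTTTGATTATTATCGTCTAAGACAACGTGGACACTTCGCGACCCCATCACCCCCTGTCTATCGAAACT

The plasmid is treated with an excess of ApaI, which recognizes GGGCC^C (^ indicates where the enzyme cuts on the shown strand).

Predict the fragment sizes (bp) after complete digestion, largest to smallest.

189, 50, 15, 15 bp

ApaI sites (GGGCCC) start at positions 96, 146, 161, 176.
ApaI cuts after base 5 of each site (before the last base), so after positions 100, 150, 165, 180.
Circular molecule, 4 cuts → 4 fragments:
  101–150 → 50 bp
  151–165 → 15 bp
  166–180 → 15 bp
  181–269 then 1–100 → 89 + 100 = 189 bp
Sorted largest to smallest: 189, 50, 15, 15 bp.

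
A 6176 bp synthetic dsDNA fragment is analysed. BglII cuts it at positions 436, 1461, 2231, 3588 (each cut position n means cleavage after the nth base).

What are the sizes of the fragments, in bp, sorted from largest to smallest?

2588, 1357, 1025, 770, 436 bp

Linear molecule, 4 cuts → 5 fragments:
  436 − 0 = 436 bp
  1461 − 436 = 1025 bp
  2231 − 1461 = 770 bp
  3588 − 2231 = 1357 bp
  6176 − 3588 = 2588 bp
Sorted largest to smallest: 2588, 1357, 1025, 770, 436 bp.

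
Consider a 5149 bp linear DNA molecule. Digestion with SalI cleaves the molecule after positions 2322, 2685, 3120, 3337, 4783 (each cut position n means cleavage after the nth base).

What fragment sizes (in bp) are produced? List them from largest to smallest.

2322, 1446, 435, 366, 363, 217 bp

Linear molecule, 5 cuts → 6 fragments:
  2322 − 0 = 2322 bp
  2685 − 2322 = 363 bp
  3120 − 2685 = 435 bp
  3337 − 3120 = 217 bp
  4783 − 3337 = 1446 bp
  5149 − 4783 = 366 bp
Sorted largest to smallest: 2322, 1446, 435, 366, 363, 217 bp.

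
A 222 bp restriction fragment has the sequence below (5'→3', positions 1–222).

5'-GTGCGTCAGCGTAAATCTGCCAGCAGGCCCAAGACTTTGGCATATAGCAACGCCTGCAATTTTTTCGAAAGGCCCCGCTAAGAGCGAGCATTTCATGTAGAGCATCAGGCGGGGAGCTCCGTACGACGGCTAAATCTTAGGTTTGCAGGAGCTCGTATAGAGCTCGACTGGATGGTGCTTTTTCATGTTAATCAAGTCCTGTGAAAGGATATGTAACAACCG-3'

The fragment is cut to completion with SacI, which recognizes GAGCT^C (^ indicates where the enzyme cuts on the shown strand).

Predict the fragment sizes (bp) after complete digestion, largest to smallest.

SacI sites (GAGCTC) start at positions 114, 149, 160.
SacI cuts after base 5 of each site (before the last base), so after positions 118, 153, 164.
Linear molecule, 3 cuts → 4 fragments:
  1–118 → 118 bp
  119–153 → 35 bp
  154–164 → 11 bp
  165–222 → 58 bp
Sorted largest to smallest: 118, 58, 35, 11 bp.

118, 58, 35, 11 bp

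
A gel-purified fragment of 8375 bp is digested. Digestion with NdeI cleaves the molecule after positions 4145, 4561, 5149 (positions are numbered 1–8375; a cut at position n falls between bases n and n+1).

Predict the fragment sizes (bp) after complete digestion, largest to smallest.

4145, 3226, 588, 416 bp

Linear molecule, 3 cuts → 4 fragments:
  4145 − 0 = 4145 bp
  4561 − 4145 = 416 bp
  5149 − 4561 = 588 bp
  8375 − 5149 = 3226 bp
Sorted largest to smallest: 4145, 3226, 588, 416 bp.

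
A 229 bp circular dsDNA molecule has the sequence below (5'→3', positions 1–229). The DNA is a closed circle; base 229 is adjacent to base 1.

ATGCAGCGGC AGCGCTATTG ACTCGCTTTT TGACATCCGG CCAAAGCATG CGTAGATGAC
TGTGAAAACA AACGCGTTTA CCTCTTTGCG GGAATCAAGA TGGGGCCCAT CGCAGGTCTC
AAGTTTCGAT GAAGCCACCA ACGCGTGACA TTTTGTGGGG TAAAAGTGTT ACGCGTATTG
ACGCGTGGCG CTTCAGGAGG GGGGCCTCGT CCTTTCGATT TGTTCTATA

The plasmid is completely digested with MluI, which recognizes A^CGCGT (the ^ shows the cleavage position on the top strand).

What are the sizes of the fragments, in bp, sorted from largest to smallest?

MluI sites (ACGCGT) start at positions 72, 141, 171, 181.
MluI cuts after the first base of each site, so after positions 72, 141, 171, 181.
Circular molecule, 4 cuts → 4 fragments:
  73–141 → 69 bp
  142–171 → 30 bp
  172–181 → 10 bp
  182–229 then 1–72 → 48 + 72 = 120 bp
Sorted largest to smallest: 120, 69, 30, 10 bp.

120, 69, 30, 10 bp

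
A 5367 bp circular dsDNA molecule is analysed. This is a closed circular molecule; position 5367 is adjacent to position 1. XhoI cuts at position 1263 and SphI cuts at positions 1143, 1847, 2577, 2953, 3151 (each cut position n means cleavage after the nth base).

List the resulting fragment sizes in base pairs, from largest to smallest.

Combined cut positions (sorted): 1143, 1263, 1847, 2577, 2953, 3151.
Circular molecule, 6 cuts → 6 fragments:
  1263 − 1143 = 120 bp
  1847 − 1263 = 584 bp
  2577 − 1847 = 730 bp
  2953 − 2577 = 376 bp
  3151 − 2953 = 198 bp
  wrap: 5367 − 3151 + 1143 = 3359 bp
Sorted largest to smallest: 3359, 730, 584, 376, 198, 120 bp.

3359, 730, 584, 376, 198, 120 bp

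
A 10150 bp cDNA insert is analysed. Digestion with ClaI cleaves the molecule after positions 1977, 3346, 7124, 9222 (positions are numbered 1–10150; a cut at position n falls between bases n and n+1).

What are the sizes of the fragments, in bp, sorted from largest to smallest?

Linear molecule, 4 cuts → 5 fragments:
  1977 − 0 = 1977 bp
  3346 − 1977 = 1369 bp
  7124 − 3346 = 3778 bp
  9222 − 7124 = 2098 bp
  10150 − 9222 = 928 bp
Sorted largest to smallest: 3778, 2098, 1977, 1369, 928 bp.

3778, 2098, 1977, 1369, 928 bp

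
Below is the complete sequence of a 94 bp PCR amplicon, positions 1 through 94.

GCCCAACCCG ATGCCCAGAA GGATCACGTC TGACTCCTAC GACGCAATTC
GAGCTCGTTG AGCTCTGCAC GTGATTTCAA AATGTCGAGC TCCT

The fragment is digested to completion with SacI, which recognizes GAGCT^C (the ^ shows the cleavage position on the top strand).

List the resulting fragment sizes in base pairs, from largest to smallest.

SacI sites (GAGCTC) start at positions 51, 60, 87.
SacI cuts after base 5 of each site (before the last base), so after positions 55, 64, 91.
Linear molecule, 3 cuts → 4 fragments:
  1–55 → 55 bp
  56–64 → 9 bp
  65–91 → 27 bp
  92–94 → 3 bp
Sorted largest to smallest: 55, 27, 9, 3 bp.

55, 27, 9, 3 bp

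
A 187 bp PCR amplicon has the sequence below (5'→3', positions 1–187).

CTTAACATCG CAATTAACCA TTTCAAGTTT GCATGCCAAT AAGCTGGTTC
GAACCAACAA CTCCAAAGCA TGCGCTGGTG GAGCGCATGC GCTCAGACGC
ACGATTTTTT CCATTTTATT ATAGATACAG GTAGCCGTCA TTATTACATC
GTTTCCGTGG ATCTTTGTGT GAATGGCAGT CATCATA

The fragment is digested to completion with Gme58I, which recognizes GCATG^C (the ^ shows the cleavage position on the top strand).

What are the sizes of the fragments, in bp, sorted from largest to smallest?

Gme58I sites (GCATGC) start at positions 31, 68, 85.
Gme58I cuts after base 5 of each site (before the last base), so after positions 35, 72, 89.
Linear molecule, 3 cuts → 4 fragments:
  1–35 → 35 bp
  36–72 → 37 bp
  73–89 → 17 bp
  90–187 → 98 bp
Sorted largest to smallest: 98, 37, 35, 17 bp.

98, 37, 35, 17 bp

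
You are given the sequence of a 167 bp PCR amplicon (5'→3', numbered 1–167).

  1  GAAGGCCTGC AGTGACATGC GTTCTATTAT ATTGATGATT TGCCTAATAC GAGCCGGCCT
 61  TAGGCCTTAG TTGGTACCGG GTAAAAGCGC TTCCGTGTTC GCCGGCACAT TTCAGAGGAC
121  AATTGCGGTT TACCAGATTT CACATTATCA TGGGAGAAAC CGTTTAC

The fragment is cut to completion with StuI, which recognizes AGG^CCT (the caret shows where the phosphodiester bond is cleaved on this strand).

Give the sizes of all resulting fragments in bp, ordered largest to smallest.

103, 59, 5 bp

StuI sites (AGGCCT) start at positions 3, 62.
StuI cuts after base 3 of each site, so after positions 5, 64.
Linear molecule, 2 cuts → 3 fragments:
  1–5 → 5 bp
  6–64 → 59 bp
  65–167 → 103 bp
Sorted largest to smallest: 103, 59, 5 bp.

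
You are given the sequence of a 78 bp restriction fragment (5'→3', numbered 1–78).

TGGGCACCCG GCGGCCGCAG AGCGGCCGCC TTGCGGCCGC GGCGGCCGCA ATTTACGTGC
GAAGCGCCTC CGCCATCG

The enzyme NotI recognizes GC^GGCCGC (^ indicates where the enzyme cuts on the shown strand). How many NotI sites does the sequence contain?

4

GCGGCCGC occurs starting at positions 11, 22, 33, 42.
NotI cuts at 4 sites.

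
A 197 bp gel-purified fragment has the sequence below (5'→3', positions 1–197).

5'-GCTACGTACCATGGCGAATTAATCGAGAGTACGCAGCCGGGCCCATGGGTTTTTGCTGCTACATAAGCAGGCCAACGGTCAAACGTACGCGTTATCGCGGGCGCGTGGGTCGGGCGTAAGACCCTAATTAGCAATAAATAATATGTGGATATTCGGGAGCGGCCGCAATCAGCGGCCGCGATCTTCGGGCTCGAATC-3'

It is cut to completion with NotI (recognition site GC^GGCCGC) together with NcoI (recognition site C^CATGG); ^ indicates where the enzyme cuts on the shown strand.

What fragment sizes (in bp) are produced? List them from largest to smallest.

117, 34, 24, 13, 9 bp

NotI sites (GCGGCCGC) start at positions 159, 172.
NotI cuts after base 2 of each site, so after positions 160, 173.
NcoI sites (CCATGG) start at positions 9, 43.
NcoI cuts after the first base of each site, so after positions 9, 43.
Combined cut positions: 9, 43, 160, 173.
Linear molecule, 4 cuts → 5 fragments:
  1–9 → 9 bp
  10–43 → 34 bp
  44–160 → 117 bp
  161–173 → 13 bp
  174–197 → 24 bp
Sorted largest to smallest: 117, 34, 24, 13, 9 bp.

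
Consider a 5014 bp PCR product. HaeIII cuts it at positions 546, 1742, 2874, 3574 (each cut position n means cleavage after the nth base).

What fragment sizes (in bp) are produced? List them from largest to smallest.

1440, 1196, 1132, 700, 546 bp

Linear molecule, 4 cuts → 5 fragments:
  546 − 0 = 546 bp
  1742 − 546 = 1196 bp
  2874 − 1742 = 1132 bp
  3574 − 2874 = 700 bp
  5014 − 3574 = 1440 bp
Sorted largest to smallest: 1440, 1196, 1132, 700, 546 bp.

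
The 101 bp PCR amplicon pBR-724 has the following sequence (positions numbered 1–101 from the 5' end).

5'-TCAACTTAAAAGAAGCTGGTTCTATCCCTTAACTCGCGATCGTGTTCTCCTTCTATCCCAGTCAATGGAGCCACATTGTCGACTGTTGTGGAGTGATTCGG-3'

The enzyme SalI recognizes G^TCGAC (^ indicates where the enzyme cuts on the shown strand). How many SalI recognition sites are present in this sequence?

1

GTCGAC occurs starting at position 78.
SalI cuts at 1 site.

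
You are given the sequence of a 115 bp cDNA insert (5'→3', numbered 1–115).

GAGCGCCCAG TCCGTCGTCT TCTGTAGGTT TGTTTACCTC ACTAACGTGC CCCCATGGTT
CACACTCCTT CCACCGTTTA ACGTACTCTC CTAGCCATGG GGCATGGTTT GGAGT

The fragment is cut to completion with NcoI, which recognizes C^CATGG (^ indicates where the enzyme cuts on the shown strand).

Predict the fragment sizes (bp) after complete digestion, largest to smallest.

NcoI sites (CCATGG) start at positions 53, 95.
NcoI cuts after the first base of each site, so after positions 53, 95.
Linear molecule, 2 cuts → 3 fragments:
  1–53 → 53 bp
  54–95 → 42 bp
  96–115 → 20 bp
Sorted largest to smallest: 53, 42, 20 bp.

53, 42, 20 bp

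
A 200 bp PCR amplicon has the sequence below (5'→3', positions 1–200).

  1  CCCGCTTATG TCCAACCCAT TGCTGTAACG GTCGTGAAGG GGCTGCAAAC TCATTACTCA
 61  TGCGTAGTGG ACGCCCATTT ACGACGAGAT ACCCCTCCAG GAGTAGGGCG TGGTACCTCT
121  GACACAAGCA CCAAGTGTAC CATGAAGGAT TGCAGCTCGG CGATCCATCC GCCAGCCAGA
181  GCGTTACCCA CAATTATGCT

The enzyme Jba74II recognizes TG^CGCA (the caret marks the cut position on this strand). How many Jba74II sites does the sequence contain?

No occurrence of TGCGCA is present in the sequence.
Jba74II does not cut: 0 sites.

0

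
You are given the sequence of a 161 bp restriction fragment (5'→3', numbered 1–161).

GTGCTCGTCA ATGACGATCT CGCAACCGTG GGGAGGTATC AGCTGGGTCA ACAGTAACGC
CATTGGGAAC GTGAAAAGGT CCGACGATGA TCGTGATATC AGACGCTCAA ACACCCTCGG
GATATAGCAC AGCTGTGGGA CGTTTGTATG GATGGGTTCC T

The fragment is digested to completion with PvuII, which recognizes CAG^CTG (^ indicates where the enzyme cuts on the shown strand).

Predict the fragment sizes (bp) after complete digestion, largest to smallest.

PvuII sites (CAGCTG) start at positions 40, 130.
PvuII cuts after base 3 of each site, so after positions 42, 132.
Linear molecule, 2 cuts → 3 fragments:
  1–42 → 42 bp
  43–132 → 90 bp
  133–161 → 29 bp
Sorted largest to smallest: 90, 42, 29 bp.

90, 42, 29 bp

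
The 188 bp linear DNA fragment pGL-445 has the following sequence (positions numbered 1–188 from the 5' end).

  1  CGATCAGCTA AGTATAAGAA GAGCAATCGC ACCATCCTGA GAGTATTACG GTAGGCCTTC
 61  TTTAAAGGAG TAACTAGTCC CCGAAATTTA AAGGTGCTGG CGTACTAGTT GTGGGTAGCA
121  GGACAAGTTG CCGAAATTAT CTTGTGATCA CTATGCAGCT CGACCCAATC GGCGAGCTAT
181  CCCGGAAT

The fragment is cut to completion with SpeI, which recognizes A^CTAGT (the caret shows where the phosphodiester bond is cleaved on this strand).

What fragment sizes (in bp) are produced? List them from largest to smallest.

SpeI sites (ACTAGT) start at positions 73, 104.
SpeI cuts after the first base of each site, so after positions 73, 104.
Linear molecule, 2 cuts → 3 fragments:
  1–73 → 73 bp
  74–104 → 31 bp
  105–188 → 84 bp
Sorted largest to smallest: 84, 73, 31 bp.

84, 73, 31 bp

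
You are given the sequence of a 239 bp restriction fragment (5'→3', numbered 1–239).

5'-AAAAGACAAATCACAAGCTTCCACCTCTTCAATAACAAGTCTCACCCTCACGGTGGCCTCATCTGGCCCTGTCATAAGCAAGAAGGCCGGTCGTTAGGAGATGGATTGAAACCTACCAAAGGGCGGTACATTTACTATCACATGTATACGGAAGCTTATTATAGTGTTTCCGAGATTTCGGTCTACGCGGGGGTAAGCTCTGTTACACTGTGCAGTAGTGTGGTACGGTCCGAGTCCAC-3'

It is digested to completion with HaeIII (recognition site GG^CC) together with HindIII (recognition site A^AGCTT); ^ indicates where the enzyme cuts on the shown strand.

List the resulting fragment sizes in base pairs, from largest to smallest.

HaeIII sites (GGCC) start at positions 55, 65, 85.
HaeIII cuts after base 2 of each site, so after positions 56, 66, 86.
HindIII sites (AAGCTT) start at positions 15, 152.
HindIII cuts after the first base of each site, so after positions 15, 152.
Combined cut positions: 15, 56, 66, 86, 152.
Linear molecule, 5 cuts → 6 fragments:
  1–15 → 15 bp
  16–56 → 41 bp
  57–66 → 10 bp
  67–86 → 20 bp
  87–152 → 66 bp
  153–239 → 87 bp
Sorted largest to smallest: 87, 66, 41, 20, 15, 10 bp.

87, 66, 41, 20, 15, 10 bp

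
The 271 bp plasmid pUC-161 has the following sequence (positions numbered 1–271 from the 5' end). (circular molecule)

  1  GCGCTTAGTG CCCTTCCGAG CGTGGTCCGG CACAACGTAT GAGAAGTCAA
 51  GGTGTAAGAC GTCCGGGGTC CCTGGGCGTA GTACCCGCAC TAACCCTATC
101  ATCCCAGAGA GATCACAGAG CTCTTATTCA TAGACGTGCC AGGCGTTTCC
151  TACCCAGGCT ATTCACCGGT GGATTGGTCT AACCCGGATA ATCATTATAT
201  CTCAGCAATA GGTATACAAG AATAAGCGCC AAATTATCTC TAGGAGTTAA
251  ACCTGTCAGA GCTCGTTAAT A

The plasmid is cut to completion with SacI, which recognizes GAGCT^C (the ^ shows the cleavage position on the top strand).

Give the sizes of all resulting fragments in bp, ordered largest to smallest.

141, 130 bp

SacI sites (GAGCTC) start at positions 118, 259.
SacI cuts after base 5 of each site (before the last base), so after positions 122, 263.
Circular molecule, 2 cuts → 2 fragments:
  123–263 → 141 bp
  264–271 then 1–122 → 8 + 122 = 130 bp
Sorted largest to smallest: 141, 130 bp.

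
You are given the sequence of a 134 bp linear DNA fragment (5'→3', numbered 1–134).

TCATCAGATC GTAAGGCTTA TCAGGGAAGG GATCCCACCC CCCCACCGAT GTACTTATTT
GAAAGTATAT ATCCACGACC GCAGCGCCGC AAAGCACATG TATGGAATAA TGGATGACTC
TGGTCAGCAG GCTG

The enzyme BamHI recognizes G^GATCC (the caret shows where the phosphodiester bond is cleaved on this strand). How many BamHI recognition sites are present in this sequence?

GGATCC occurs starting at position 30.
BamHI cuts at 1 site.

1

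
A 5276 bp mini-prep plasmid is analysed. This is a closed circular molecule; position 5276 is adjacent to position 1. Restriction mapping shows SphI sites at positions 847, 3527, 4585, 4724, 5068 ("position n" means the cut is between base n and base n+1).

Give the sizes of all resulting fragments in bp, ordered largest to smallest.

Circular molecule, 5 cuts → 5 fragments:
  3527 − 847 = 2680 bp
  4585 − 3527 = 1058 bp
  4724 − 4585 = 139 bp
  5068 − 4724 = 344 bp
  wrap: 5276 − 5068 + 847 = 1055 bp
Sorted largest to smallest: 2680, 1058, 1055, 344, 139 bp.

2680, 1058, 1055, 344, 139 bp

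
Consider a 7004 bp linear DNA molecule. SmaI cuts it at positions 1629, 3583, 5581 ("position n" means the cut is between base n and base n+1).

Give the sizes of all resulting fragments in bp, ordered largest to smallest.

Linear molecule, 3 cuts → 4 fragments:
  1629 − 0 = 1629 bp
  3583 − 1629 = 1954 bp
  5581 − 3583 = 1998 bp
  7004 − 5581 = 1423 bp
Sorted largest to smallest: 1998, 1954, 1629, 1423 bp.

1998, 1954, 1629, 1423 bp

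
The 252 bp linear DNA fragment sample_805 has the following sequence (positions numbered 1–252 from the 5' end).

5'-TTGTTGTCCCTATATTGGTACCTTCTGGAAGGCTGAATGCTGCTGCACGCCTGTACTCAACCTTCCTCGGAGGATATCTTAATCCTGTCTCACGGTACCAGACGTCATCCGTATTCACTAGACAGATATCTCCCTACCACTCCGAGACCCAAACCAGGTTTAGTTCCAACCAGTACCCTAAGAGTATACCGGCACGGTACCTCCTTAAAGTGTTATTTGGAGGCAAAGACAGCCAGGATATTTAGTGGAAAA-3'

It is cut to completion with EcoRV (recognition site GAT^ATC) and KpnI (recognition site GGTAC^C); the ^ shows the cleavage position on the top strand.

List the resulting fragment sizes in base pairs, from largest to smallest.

73, 54, 52, 29, 23, 21 bp

EcoRV sites (GATATC) start at positions 73, 125.
EcoRV cuts after base 3 of each site, so after positions 75, 127.
KpnI sites (GGTACC) start at positions 17, 94, 196.
KpnI cuts after base 5 of each site (before the last base), so after positions 21, 98, 200.
Combined cut positions: 21, 75, 98, 127, 200.
Linear molecule, 5 cuts → 6 fragments:
  1–21 → 21 bp
  22–75 → 54 bp
  76–98 → 23 bp
  99–127 → 29 bp
  128–200 → 73 bp
  201–252 → 52 bp
Sorted largest to smallest: 73, 54, 52, 29, 23, 21 bp.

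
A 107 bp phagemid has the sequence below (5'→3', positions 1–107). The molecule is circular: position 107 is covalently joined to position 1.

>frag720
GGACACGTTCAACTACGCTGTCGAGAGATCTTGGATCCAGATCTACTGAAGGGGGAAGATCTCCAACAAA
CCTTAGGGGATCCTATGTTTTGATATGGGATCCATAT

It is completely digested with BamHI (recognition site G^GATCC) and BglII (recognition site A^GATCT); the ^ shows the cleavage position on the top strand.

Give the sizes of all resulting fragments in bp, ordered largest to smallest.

35, 21, 20, 18, 7, 6 bp

BamHI sites (GGATCC) start at positions 33, 78, 98.
BamHI cuts after the first base of each site, so after positions 33, 78, 98.
BglII sites (AGATCT) start at positions 26, 39, 57.
BglII cuts after the first base of each site, so after positions 26, 39, 57.
Combined cut positions: 26, 33, 39, 57, 78, 98.
Circular molecule, 6 cuts → 6 fragments:
  27–33 → 7 bp
  34–39 → 6 bp
  40–57 → 18 bp
  58–78 → 21 bp
  79–98 → 20 bp
  99–107 then 1–26 → 9 + 26 = 35 bp
Sorted largest to smallest: 35, 21, 20, 18, 7, 6 bp.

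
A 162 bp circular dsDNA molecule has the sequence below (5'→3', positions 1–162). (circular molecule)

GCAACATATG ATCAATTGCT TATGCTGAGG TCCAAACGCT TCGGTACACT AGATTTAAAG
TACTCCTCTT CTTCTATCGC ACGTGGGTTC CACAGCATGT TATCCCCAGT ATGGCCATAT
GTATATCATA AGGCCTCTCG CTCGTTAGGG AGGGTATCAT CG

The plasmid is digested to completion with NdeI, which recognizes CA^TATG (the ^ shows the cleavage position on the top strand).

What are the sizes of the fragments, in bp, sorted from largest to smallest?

NdeI sites (CATATG) start at positions 5, 116.
NdeI cuts after base 2 of each site, so after positions 6, 117.
Circular molecule, 2 cuts → 2 fragments:
  7–117 → 111 bp
  118–162 then 1–6 → 45 + 6 = 51 bp
Sorted largest to smallest: 111, 51 bp.

111, 51 bp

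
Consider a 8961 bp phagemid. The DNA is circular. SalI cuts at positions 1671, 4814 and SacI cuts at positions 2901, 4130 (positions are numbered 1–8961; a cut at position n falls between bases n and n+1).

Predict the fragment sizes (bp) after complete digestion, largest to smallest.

5818, 1230, 1229, 684 bp

Combined cut positions (sorted): 1671, 2901, 4130, 4814.
Circular molecule, 4 cuts → 4 fragments:
  2901 − 1671 = 1230 bp
  4130 − 2901 = 1229 bp
  4814 − 4130 = 684 bp
  wrap: 8961 − 4814 + 1671 = 5818 bp
Sorted largest to smallest: 5818, 1230, 1229, 684 bp.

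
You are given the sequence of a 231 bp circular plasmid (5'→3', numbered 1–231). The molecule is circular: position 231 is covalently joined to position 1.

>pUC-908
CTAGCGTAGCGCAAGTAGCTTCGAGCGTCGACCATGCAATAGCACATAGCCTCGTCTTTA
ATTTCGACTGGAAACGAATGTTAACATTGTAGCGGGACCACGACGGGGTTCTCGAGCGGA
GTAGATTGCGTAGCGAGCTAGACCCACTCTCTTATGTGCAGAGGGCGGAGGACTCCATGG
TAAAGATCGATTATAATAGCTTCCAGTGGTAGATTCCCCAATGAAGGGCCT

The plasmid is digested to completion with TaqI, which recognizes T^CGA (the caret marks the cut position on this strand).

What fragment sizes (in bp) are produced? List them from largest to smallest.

75, 65, 48, 36, 7 bp

TaqI sites (TCGA) start at positions 21, 28, 64, 112, 187.
TaqI cuts after the first base of each site, so after positions 21, 28, 64, 112, 187.
Circular molecule, 5 cuts → 5 fragments:
  22–28 → 7 bp
  29–64 → 36 bp
  65–112 → 48 bp
  113–187 → 75 bp
  188–231 then 1–21 → 44 + 21 = 65 bp
Sorted largest to smallest: 75, 65, 48, 36, 7 bp.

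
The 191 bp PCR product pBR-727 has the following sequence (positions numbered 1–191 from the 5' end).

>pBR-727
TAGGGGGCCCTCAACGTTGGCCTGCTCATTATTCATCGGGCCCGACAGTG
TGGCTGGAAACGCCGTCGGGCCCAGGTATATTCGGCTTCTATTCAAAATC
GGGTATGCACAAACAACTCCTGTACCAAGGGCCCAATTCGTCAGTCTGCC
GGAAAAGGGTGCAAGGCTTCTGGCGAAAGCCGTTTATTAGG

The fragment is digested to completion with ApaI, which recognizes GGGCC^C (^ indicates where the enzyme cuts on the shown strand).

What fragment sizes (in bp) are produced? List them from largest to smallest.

61, 58, 33, 30, 9 bp

ApaI sites (GGGCCC) start at positions 5, 38, 68, 129.
ApaI cuts after base 5 of each site (before the last base), so after positions 9, 42, 72, 133.
Linear molecule, 4 cuts → 5 fragments:
  1–9 → 9 bp
  10–42 → 33 bp
  43–72 → 30 bp
  73–133 → 61 bp
  134–191 → 58 bp
Sorted largest to smallest: 61, 58, 33, 30, 9 bp.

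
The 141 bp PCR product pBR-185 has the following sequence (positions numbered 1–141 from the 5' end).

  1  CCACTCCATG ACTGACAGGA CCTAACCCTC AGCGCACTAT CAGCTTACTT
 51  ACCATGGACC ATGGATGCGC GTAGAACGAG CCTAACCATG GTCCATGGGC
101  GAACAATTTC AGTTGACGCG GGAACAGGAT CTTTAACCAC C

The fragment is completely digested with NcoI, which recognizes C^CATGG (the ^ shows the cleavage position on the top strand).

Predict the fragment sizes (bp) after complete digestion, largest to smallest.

NcoI sites (CCATGG) start at positions 52, 59, 86, 93.
NcoI cuts after the first base of each site, so after positions 52, 59, 86, 93.
Linear molecule, 4 cuts → 5 fragments:
  1–52 → 52 bp
  53–59 → 7 bp
  60–86 → 27 bp
  87–93 → 7 bp
  94–141 → 48 bp
Sorted largest to smallest: 52, 48, 27, 7, 7 bp.

52, 48, 27, 7, 7 bp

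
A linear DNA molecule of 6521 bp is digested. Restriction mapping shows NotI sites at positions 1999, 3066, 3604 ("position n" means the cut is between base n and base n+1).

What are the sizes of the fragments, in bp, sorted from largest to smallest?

2917, 1999, 1067, 538 bp

Linear molecule, 3 cuts → 4 fragments:
  1999 − 0 = 1999 bp
  3066 − 1999 = 1067 bp
  3604 − 3066 = 538 bp
  6521 − 3604 = 2917 bp
Sorted largest to smallest: 2917, 1999, 1067, 538 bp.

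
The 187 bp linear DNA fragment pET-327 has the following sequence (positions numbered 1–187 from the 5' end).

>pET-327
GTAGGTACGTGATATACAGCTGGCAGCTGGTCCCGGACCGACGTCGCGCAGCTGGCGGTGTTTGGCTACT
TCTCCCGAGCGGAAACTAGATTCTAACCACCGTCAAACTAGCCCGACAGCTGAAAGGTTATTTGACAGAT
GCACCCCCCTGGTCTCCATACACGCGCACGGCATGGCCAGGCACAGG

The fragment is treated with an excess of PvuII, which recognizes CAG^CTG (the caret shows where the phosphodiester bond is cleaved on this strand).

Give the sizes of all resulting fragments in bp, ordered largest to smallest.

PvuII sites (CAGCTG) start at positions 17, 24, 49, 117.
PvuII cuts after base 3 of each site, so after positions 19, 26, 51, 119.
Linear molecule, 4 cuts → 5 fragments:
  1–19 → 19 bp
  20–26 → 7 bp
  27–51 → 25 bp
  52–119 → 68 bp
  120–187 → 68 bp
Sorted largest to smallest: 68, 68, 25, 19, 7 bp.

68, 68, 25, 19, 7 bp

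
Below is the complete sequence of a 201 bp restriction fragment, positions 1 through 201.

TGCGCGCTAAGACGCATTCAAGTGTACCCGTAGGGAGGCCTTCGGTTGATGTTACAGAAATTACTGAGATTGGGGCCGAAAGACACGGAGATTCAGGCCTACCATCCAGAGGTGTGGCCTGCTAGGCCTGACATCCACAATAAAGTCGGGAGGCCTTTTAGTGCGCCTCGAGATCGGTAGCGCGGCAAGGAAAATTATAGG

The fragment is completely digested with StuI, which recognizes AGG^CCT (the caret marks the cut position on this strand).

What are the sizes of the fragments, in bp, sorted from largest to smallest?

59, 48, 38, 29, 27 bp

StuI sites (AGGCCT) start at positions 36, 95, 124, 151.
StuI cuts after base 3 of each site, so after positions 38, 97, 126, 153.
Linear molecule, 4 cuts → 5 fragments:
  1–38 → 38 bp
  39–97 → 59 bp
  98–126 → 29 bp
  127–153 → 27 bp
  154–201 → 48 bp
Sorted largest to smallest: 59, 48, 38, 29, 27 bp.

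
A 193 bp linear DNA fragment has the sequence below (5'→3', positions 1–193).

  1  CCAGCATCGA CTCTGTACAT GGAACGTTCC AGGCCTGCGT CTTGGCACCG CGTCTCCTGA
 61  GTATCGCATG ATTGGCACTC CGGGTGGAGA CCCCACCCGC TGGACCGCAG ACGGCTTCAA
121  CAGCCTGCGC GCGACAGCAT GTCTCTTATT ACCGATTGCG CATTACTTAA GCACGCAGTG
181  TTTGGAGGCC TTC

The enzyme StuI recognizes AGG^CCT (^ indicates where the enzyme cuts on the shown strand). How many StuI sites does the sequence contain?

AGGCCT occurs starting at positions 31, 186.
StuI cuts at 2 sites.

2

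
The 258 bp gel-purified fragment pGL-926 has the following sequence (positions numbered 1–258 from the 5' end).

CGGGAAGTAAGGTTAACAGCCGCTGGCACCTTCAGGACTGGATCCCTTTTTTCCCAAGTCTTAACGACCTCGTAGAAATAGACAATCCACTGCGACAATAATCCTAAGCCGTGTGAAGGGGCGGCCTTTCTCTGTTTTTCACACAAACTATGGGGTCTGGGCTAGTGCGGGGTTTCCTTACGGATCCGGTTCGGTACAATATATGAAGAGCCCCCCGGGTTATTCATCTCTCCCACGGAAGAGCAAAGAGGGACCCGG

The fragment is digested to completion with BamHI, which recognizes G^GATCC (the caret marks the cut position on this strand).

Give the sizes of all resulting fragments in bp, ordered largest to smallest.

BamHI sites (GGATCC) start at positions 40, 182.
BamHI cuts after the first base of each site, so after positions 40, 182.
Linear molecule, 2 cuts → 3 fragments:
  1–40 → 40 bp
  41–182 → 142 bp
  183–258 → 76 bp
Sorted largest to smallest: 142, 76, 40 bp.

142, 76, 40 bp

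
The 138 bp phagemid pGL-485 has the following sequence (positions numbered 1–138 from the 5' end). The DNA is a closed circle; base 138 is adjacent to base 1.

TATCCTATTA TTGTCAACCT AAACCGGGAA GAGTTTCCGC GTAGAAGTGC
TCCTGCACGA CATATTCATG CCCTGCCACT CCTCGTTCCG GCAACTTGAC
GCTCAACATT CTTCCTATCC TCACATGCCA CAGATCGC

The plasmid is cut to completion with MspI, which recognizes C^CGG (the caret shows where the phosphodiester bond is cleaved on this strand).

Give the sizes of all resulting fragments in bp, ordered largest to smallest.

MspI sites (CCGG) start at positions 24, 88.
MspI cuts after the first base of each site, so after positions 24, 88.
Circular molecule, 2 cuts → 2 fragments:
  25–88 → 64 bp
  89–138 then 1–24 → 50 + 24 = 74 bp
Sorted largest to smallest: 74, 64 bp.

74, 64 bp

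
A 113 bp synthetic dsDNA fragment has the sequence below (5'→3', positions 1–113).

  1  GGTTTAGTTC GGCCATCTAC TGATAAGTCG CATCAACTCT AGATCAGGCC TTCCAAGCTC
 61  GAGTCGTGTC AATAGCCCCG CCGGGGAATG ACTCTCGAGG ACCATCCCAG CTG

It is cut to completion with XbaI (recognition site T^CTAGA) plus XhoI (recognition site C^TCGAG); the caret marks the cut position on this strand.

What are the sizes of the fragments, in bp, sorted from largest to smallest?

38, 36, 20, 19 bp

The XbaI site (TCTAGA) starts at position 38.
XbaI cuts after the first base of each site, so after position 38.
XhoI sites (CTCGAG) start at positions 58, 94.
XhoI cuts after the first base of each site, so after positions 58, 94.
Combined cut positions: 38, 58, 94.
Linear molecule, 3 cuts → 4 fragments:
  1–38 → 38 bp
  39–58 → 20 bp
  59–94 → 36 bp
  95–113 → 19 bp
Sorted largest to smallest: 38, 36, 20, 19 bp.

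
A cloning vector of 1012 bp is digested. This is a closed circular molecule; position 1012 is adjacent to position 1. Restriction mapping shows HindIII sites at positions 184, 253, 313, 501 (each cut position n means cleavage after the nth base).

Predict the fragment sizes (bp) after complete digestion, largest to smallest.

Circular molecule, 4 cuts → 4 fragments:
  253 − 184 = 69 bp
  313 − 253 = 60 bp
  501 − 313 = 188 bp
  wrap: 1012 − 501 + 184 = 695 bp
Sorted largest to smallest: 695, 188, 69, 60 bp.

695, 188, 69, 60 bp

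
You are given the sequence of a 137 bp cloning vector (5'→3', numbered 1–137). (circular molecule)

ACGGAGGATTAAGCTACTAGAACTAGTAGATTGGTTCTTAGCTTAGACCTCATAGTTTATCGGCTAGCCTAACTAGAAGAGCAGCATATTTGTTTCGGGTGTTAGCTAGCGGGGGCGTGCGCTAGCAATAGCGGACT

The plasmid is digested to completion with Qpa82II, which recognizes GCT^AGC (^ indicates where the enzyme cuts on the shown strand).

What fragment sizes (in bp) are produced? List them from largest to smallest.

79, 42, 16 bp

Qpa82II sites (GCTAGC) start at positions 63, 105, 121.
Qpa82II cuts after base 3 of each site, so after positions 65, 107, 123.
Circular molecule, 3 cuts → 3 fragments:
  66–107 → 42 bp
  108–123 → 16 bp
  124–137 then 1–65 → 14 + 65 = 79 bp
Sorted largest to smallest: 79, 42, 16 bp.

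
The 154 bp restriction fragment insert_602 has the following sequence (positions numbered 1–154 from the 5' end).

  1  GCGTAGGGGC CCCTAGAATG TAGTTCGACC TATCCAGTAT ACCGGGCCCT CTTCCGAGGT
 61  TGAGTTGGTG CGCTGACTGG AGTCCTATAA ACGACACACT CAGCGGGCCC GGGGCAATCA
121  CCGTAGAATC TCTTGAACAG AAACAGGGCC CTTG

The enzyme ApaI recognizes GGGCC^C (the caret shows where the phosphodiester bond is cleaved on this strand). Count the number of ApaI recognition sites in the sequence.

GGGCCC occurs starting at positions 7, 44, 105, 146.
ApaI cuts at 4 sites.

4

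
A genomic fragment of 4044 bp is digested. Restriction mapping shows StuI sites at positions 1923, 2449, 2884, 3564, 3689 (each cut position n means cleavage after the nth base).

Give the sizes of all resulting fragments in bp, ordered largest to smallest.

Linear molecule, 5 cuts → 6 fragments:
  1923 − 0 = 1923 bp
  2449 − 1923 = 526 bp
  2884 − 2449 = 435 bp
  3564 − 2884 = 680 bp
  3689 − 3564 = 125 bp
  4044 − 3689 = 355 bp
Sorted largest to smallest: 1923, 680, 526, 435, 355, 125 bp.

1923, 680, 526, 435, 355, 125 bp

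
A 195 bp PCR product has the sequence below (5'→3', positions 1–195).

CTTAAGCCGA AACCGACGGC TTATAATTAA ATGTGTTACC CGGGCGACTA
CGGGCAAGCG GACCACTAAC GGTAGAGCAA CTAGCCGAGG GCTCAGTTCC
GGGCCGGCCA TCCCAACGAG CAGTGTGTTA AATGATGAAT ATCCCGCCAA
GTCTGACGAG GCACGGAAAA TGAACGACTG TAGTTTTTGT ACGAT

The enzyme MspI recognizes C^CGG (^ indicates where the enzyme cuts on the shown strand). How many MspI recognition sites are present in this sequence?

CCGG occurs starting at positions 40, 99, 104.
MspI cuts at 3 sites.

3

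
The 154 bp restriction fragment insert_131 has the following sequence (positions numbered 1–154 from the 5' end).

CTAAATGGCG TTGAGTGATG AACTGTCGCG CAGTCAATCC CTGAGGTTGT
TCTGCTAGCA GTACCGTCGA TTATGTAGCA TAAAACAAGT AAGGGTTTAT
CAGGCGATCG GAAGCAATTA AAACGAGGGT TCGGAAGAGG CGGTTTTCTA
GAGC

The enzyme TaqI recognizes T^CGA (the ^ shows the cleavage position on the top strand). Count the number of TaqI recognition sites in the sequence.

1

TCGA occurs starting at position 67.
TaqI cuts at 1 site.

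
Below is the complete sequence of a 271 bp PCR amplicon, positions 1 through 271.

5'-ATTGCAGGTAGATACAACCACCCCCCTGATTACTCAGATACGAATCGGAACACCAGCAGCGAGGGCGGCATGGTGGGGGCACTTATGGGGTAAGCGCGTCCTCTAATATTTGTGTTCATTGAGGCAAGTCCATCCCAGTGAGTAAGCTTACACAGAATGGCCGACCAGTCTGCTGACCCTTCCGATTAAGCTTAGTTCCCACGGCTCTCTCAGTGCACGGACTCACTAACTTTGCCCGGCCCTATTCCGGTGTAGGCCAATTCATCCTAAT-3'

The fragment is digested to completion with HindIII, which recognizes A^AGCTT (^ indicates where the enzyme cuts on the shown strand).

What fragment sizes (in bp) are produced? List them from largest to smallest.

HindIII sites (AAGCTT) start at positions 144, 188.
HindIII cuts after the first base of each site, so after positions 144, 188.
Linear molecule, 2 cuts → 3 fragments:
  1–144 → 144 bp
  145–188 → 44 bp
  189–271 → 83 bp
Sorted largest to smallest: 144, 83, 44 bp.

144, 83, 44 bp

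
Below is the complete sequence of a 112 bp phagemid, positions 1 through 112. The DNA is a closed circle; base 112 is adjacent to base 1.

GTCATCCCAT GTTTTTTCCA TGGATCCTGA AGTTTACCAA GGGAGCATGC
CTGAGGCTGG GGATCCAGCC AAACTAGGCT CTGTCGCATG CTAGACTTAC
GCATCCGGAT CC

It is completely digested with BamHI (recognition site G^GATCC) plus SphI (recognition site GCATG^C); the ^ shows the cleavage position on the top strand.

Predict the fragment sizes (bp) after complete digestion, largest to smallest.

BamHI sites (GGATCC) start at positions 22, 61, 107.
BamHI cuts after the first base of each site, so after positions 22, 61, 107.
SphI sites (GCATGC) start at positions 45, 86.
SphI cuts after base 5 of each site (before the last base), so after positions 49, 90.
Combined cut positions: 22, 49, 61, 90, 107.
Circular molecule, 5 cuts → 5 fragments:
  23–49 → 27 bp
  50–61 → 12 bp
  62–90 → 29 bp
  91–107 → 17 bp
  108–112 then 1–22 → 5 + 22 = 27 bp
Sorted largest to smallest: 29, 27, 27, 17, 12 bp.

29, 27, 27, 17, 12 bp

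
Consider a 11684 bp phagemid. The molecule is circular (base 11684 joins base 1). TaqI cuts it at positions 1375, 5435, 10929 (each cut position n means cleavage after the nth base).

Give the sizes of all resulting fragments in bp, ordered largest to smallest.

5494, 4060, 2130 bp

Circular molecule, 3 cuts → 3 fragments:
  5435 − 1375 = 4060 bp
  10929 − 5435 = 5494 bp
  wrap: 11684 − 10929 + 1375 = 2130 bp
Sorted largest to smallest: 5494, 4060, 2130 bp.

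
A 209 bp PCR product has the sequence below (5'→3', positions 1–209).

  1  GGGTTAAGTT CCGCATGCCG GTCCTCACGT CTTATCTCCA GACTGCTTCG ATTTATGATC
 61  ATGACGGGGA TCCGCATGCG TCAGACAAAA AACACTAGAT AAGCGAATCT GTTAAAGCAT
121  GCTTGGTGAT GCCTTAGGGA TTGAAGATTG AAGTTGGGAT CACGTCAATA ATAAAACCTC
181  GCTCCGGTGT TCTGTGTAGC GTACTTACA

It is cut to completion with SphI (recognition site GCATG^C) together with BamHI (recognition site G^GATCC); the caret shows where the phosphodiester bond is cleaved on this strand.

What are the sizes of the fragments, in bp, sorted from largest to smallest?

88, 51, 43, 17, 10 bp

SphI sites (GCATGC) start at positions 13, 74, 117.
SphI cuts after base 5 of each site (before the last base), so after positions 17, 78, 121.
The BamHI site (GGATCC) starts at position 68.
BamHI cuts after the first base of each site, so after position 68.
Combined cut positions: 17, 68, 78, 121.
Linear molecule, 4 cuts → 5 fragments:
  1–17 → 17 bp
  18–68 → 51 bp
  69–78 → 10 bp
  79–121 → 43 bp
  122–209 → 88 bp
Sorted largest to smallest: 88, 51, 43, 17, 10 bp.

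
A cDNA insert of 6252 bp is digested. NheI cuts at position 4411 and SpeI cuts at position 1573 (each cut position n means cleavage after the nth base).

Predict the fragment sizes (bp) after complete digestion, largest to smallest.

2838, 1841, 1573 bp

Combined cut positions (sorted): 1573, 4411.
Linear molecule, 2 cuts → 3 fragments:
  1573 − 0 = 1573 bp
  4411 − 1573 = 2838 bp
  6252 − 4411 = 1841 bp
Sorted largest to smallest: 2838, 1841, 1573 bp.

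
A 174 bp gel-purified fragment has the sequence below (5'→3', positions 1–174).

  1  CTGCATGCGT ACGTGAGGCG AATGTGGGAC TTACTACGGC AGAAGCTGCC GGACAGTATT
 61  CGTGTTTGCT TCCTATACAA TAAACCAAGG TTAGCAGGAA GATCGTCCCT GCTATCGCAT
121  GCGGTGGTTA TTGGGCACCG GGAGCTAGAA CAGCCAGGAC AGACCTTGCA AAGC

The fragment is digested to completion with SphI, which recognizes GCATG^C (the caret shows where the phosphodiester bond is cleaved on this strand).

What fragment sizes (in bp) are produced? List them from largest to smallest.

SphI sites (GCATGC) start at positions 3, 117.
SphI cuts after base 5 of each site (before the last base), so after positions 7, 121.
Linear molecule, 2 cuts → 3 fragments:
  1–7 → 7 bp
  8–121 → 114 bp
  122–174 → 53 bp
Sorted largest to smallest: 114, 53, 7 bp.

114, 53, 7 bp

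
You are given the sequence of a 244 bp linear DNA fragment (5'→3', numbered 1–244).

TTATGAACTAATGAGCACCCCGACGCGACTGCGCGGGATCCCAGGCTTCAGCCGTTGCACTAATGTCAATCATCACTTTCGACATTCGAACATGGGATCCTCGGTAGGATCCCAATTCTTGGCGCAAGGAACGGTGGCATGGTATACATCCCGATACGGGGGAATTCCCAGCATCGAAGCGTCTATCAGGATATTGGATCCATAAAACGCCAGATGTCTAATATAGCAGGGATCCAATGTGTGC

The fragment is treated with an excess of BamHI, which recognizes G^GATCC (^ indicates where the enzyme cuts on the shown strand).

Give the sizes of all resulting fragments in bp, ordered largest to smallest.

89, 59, 36, 34, 14, 12 bp

BamHI sites (GGATCC) start at positions 36, 95, 107, 196, 230.
BamHI cuts after the first base of each site, so after positions 36, 95, 107, 196, 230.
Linear molecule, 5 cuts → 6 fragments:
  1–36 → 36 bp
  37–95 → 59 bp
  96–107 → 12 bp
  108–196 → 89 bp
  197–230 → 34 bp
  231–244 → 14 bp
Sorted largest to smallest: 89, 59, 36, 34, 14, 12 bp.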